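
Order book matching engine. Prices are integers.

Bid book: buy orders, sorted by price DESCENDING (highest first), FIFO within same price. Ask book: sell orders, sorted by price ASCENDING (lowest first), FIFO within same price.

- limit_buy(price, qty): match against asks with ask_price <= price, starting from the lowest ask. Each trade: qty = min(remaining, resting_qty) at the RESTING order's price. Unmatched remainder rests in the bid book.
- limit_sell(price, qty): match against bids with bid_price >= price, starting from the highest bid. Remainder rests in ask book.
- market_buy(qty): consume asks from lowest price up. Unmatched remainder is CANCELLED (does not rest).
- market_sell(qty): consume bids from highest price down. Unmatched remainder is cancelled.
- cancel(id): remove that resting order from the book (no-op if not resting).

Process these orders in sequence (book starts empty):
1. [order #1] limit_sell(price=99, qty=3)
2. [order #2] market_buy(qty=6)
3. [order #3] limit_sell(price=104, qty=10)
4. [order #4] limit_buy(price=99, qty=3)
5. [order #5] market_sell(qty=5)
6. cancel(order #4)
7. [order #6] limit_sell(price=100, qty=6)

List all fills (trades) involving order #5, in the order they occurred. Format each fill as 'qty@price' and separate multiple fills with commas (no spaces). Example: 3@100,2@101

After op 1 [order #1] limit_sell(price=99, qty=3): fills=none; bids=[-] asks=[#1:3@99]
After op 2 [order #2] market_buy(qty=6): fills=#2x#1:3@99; bids=[-] asks=[-]
After op 3 [order #3] limit_sell(price=104, qty=10): fills=none; bids=[-] asks=[#3:10@104]
After op 4 [order #4] limit_buy(price=99, qty=3): fills=none; bids=[#4:3@99] asks=[#3:10@104]
After op 5 [order #5] market_sell(qty=5): fills=#4x#5:3@99; bids=[-] asks=[#3:10@104]
After op 6 cancel(order #4): fills=none; bids=[-] asks=[#3:10@104]
After op 7 [order #6] limit_sell(price=100, qty=6): fills=none; bids=[-] asks=[#6:6@100 #3:10@104]

Answer: 3@99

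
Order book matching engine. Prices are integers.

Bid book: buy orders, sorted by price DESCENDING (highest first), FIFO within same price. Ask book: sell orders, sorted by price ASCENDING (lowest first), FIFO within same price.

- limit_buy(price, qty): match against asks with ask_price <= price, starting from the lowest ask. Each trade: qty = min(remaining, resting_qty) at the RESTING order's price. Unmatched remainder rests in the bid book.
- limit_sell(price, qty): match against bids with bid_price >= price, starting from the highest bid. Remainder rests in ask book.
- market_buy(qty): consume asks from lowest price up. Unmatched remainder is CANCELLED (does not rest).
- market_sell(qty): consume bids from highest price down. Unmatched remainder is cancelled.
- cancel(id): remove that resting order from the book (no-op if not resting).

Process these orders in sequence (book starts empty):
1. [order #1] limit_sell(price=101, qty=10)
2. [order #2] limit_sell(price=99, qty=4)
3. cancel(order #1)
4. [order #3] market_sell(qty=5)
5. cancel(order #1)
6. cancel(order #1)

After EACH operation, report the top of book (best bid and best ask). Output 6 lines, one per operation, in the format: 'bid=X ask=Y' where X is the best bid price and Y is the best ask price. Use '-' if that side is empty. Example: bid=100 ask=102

Answer: bid=- ask=101
bid=- ask=99
bid=- ask=99
bid=- ask=99
bid=- ask=99
bid=- ask=99

Derivation:
After op 1 [order #1] limit_sell(price=101, qty=10): fills=none; bids=[-] asks=[#1:10@101]
After op 2 [order #2] limit_sell(price=99, qty=4): fills=none; bids=[-] asks=[#2:4@99 #1:10@101]
After op 3 cancel(order #1): fills=none; bids=[-] asks=[#2:4@99]
After op 4 [order #3] market_sell(qty=5): fills=none; bids=[-] asks=[#2:4@99]
After op 5 cancel(order #1): fills=none; bids=[-] asks=[#2:4@99]
After op 6 cancel(order #1): fills=none; bids=[-] asks=[#2:4@99]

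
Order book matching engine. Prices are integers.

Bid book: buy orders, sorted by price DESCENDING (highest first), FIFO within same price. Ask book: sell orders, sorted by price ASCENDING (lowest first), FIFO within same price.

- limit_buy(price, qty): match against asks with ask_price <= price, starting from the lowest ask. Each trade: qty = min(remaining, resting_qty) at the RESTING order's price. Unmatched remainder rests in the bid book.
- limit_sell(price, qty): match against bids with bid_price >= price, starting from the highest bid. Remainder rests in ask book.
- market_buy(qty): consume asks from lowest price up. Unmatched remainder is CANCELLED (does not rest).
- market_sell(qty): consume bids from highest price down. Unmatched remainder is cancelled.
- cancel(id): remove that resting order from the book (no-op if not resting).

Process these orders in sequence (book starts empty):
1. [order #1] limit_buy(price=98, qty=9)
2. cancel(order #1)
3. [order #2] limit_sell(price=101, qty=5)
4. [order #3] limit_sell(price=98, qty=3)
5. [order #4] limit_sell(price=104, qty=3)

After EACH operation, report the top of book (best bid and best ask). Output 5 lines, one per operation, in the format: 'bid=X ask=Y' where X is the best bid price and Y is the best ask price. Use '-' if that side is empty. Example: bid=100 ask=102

After op 1 [order #1] limit_buy(price=98, qty=9): fills=none; bids=[#1:9@98] asks=[-]
After op 2 cancel(order #1): fills=none; bids=[-] asks=[-]
After op 3 [order #2] limit_sell(price=101, qty=5): fills=none; bids=[-] asks=[#2:5@101]
After op 4 [order #3] limit_sell(price=98, qty=3): fills=none; bids=[-] asks=[#3:3@98 #2:5@101]
After op 5 [order #4] limit_sell(price=104, qty=3): fills=none; bids=[-] asks=[#3:3@98 #2:5@101 #4:3@104]

Answer: bid=98 ask=-
bid=- ask=-
bid=- ask=101
bid=- ask=98
bid=- ask=98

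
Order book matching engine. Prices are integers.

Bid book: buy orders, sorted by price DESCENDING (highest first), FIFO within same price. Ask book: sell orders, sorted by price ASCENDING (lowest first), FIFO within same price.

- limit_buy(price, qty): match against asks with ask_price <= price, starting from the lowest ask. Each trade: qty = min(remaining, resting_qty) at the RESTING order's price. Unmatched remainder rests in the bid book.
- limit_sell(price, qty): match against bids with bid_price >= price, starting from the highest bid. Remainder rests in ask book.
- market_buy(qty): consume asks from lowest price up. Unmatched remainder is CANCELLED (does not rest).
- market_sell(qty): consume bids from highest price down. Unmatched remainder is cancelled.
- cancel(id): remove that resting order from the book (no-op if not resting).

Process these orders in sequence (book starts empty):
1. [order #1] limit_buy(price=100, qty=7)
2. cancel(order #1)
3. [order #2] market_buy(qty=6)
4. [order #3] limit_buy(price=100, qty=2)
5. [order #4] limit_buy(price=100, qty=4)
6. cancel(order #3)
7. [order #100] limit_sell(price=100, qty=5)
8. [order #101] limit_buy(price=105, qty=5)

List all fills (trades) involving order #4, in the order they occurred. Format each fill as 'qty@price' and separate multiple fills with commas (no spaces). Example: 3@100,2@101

After op 1 [order #1] limit_buy(price=100, qty=7): fills=none; bids=[#1:7@100] asks=[-]
After op 2 cancel(order #1): fills=none; bids=[-] asks=[-]
After op 3 [order #2] market_buy(qty=6): fills=none; bids=[-] asks=[-]
After op 4 [order #3] limit_buy(price=100, qty=2): fills=none; bids=[#3:2@100] asks=[-]
After op 5 [order #4] limit_buy(price=100, qty=4): fills=none; bids=[#3:2@100 #4:4@100] asks=[-]
After op 6 cancel(order #3): fills=none; bids=[#4:4@100] asks=[-]
After op 7 [order #100] limit_sell(price=100, qty=5): fills=#4x#100:4@100; bids=[-] asks=[#100:1@100]
After op 8 [order #101] limit_buy(price=105, qty=5): fills=#101x#100:1@100; bids=[#101:4@105] asks=[-]

Answer: 4@100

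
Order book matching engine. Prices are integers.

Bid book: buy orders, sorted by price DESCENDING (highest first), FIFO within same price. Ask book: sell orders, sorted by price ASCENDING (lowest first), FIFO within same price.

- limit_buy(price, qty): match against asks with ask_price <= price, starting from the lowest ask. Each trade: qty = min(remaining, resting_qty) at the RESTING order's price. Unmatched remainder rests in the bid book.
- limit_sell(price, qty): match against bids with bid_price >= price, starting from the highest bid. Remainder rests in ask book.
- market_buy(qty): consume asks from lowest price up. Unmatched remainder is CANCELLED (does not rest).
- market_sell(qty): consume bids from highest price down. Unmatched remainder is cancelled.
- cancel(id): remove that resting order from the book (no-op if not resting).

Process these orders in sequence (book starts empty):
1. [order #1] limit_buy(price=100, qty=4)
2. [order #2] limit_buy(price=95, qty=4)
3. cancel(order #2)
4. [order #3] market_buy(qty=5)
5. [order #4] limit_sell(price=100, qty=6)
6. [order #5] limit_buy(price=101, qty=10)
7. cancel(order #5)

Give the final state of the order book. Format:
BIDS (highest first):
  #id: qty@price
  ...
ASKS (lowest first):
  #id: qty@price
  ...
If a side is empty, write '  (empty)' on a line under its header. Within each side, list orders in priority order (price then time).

After op 1 [order #1] limit_buy(price=100, qty=4): fills=none; bids=[#1:4@100] asks=[-]
After op 2 [order #2] limit_buy(price=95, qty=4): fills=none; bids=[#1:4@100 #2:4@95] asks=[-]
After op 3 cancel(order #2): fills=none; bids=[#1:4@100] asks=[-]
After op 4 [order #3] market_buy(qty=5): fills=none; bids=[#1:4@100] asks=[-]
After op 5 [order #4] limit_sell(price=100, qty=6): fills=#1x#4:4@100; bids=[-] asks=[#4:2@100]
After op 6 [order #5] limit_buy(price=101, qty=10): fills=#5x#4:2@100; bids=[#5:8@101] asks=[-]
After op 7 cancel(order #5): fills=none; bids=[-] asks=[-]

Answer: BIDS (highest first):
  (empty)
ASKS (lowest first):
  (empty)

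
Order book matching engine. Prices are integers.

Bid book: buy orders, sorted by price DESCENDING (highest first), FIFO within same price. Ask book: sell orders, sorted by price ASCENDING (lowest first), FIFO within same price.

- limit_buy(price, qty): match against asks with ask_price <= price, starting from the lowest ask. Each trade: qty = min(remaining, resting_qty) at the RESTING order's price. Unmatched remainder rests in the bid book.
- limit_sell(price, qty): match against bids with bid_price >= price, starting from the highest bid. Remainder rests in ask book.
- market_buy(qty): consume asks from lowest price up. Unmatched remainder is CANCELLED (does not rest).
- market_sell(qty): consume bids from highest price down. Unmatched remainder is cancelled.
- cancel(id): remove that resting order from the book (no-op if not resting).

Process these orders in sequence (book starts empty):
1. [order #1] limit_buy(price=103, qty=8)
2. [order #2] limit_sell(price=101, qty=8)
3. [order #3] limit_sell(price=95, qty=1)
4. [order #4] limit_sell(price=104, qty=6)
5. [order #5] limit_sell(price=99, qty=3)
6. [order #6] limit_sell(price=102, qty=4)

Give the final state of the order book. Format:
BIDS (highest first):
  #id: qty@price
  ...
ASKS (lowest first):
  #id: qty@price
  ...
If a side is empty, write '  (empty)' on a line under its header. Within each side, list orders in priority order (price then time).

After op 1 [order #1] limit_buy(price=103, qty=8): fills=none; bids=[#1:8@103] asks=[-]
After op 2 [order #2] limit_sell(price=101, qty=8): fills=#1x#2:8@103; bids=[-] asks=[-]
After op 3 [order #3] limit_sell(price=95, qty=1): fills=none; bids=[-] asks=[#3:1@95]
After op 4 [order #4] limit_sell(price=104, qty=6): fills=none; bids=[-] asks=[#3:1@95 #4:6@104]
After op 5 [order #5] limit_sell(price=99, qty=3): fills=none; bids=[-] asks=[#3:1@95 #5:3@99 #4:6@104]
After op 6 [order #6] limit_sell(price=102, qty=4): fills=none; bids=[-] asks=[#3:1@95 #5:3@99 #6:4@102 #4:6@104]

Answer: BIDS (highest first):
  (empty)
ASKS (lowest first):
  #3: 1@95
  #5: 3@99
  #6: 4@102
  #4: 6@104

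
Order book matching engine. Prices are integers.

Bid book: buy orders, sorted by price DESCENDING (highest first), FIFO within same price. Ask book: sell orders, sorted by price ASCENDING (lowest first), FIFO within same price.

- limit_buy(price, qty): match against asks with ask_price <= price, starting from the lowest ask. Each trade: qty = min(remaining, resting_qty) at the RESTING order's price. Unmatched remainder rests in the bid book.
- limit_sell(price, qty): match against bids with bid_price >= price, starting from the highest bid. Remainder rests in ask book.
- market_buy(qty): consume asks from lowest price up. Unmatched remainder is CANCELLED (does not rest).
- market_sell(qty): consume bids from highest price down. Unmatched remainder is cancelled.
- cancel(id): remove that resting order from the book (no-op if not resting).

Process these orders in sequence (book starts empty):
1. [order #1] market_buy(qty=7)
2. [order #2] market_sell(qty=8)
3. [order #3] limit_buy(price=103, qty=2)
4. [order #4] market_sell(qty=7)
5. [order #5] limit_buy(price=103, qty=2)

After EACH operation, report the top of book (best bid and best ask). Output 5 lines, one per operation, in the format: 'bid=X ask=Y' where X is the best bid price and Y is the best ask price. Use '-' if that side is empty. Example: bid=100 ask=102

Answer: bid=- ask=-
bid=- ask=-
bid=103 ask=-
bid=- ask=-
bid=103 ask=-

Derivation:
After op 1 [order #1] market_buy(qty=7): fills=none; bids=[-] asks=[-]
After op 2 [order #2] market_sell(qty=8): fills=none; bids=[-] asks=[-]
After op 3 [order #3] limit_buy(price=103, qty=2): fills=none; bids=[#3:2@103] asks=[-]
After op 4 [order #4] market_sell(qty=7): fills=#3x#4:2@103; bids=[-] asks=[-]
After op 5 [order #5] limit_buy(price=103, qty=2): fills=none; bids=[#5:2@103] asks=[-]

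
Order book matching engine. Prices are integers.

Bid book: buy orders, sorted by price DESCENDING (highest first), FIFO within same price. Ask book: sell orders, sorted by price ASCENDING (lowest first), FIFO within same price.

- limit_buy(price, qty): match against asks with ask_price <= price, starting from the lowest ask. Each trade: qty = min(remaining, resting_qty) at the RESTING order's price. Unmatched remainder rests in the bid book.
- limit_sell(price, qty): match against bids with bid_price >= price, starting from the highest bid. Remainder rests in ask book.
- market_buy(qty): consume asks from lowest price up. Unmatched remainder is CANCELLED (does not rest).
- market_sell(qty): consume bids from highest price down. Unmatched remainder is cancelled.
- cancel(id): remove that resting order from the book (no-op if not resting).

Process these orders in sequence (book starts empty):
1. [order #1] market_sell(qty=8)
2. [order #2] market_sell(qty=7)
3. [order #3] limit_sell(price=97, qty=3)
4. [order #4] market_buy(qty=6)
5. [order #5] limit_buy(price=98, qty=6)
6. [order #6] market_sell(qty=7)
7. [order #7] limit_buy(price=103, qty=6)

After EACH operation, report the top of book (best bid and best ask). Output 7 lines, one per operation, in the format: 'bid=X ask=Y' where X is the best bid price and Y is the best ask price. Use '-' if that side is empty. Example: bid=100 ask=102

After op 1 [order #1] market_sell(qty=8): fills=none; bids=[-] asks=[-]
After op 2 [order #2] market_sell(qty=7): fills=none; bids=[-] asks=[-]
After op 3 [order #3] limit_sell(price=97, qty=3): fills=none; bids=[-] asks=[#3:3@97]
After op 4 [order #4] market_buy(qty=6): fills=#4x#3:3@97; bids=[-] asks=[-]
After op 5 [order #5] limit_buy(price=98, qty=6): fills=none; bids=[#5:6@98] asks=[-]
After op 6 [order #6] market_sell(qty=7): fills=#5x#6:6@98; bids=[-] asks=[-]
After op 7 [order #7] limit_buy(price=103, qty=6): fills=none; bids=[#7:6@103] asks=[-]

Answer: bid=- ask=-
bid=- ask=-
bid=- ask=97
bid=- ask=-
bid=98 ask=-
bid=- ask=-
bid=103 ask=-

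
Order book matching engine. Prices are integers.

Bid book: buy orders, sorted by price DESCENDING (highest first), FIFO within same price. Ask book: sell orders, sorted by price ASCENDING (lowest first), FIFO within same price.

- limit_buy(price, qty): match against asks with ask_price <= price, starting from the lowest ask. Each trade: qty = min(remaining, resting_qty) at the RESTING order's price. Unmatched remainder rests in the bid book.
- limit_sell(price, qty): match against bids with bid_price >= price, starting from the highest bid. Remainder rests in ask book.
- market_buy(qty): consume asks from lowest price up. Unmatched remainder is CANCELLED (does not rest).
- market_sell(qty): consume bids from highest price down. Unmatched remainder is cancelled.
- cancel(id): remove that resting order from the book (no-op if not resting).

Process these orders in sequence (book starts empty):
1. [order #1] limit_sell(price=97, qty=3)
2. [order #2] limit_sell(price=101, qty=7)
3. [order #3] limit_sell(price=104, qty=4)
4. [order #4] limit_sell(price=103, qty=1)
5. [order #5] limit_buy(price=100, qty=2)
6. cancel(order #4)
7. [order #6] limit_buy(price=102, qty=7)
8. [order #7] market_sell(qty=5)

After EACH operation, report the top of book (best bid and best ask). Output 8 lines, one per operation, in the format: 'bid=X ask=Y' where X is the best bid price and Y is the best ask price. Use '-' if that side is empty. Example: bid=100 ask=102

After op 1 [order #1] limit_sell(price=97, qty=3): fills=none; bids=[-] asks=[#1:3@97]
After op 2 [order #2] limit_sell(price=101, qty=7): fills=none; bids=[-] asks=[#1:3@97 #2:7@101]
After op 3 [order #3] limit_sell(price=104, qty=4): fills=none; bids=[-] asks=[#1:3@97 #2:7@101 #3:4@104]
After op 4 [order #4] limit_sell(price=103, qty=1): fills=none; bids=[-] asks=[#1:3@97 #2:7@101 #4:1@103 #3:4@104]
After op 5 [order #5] limit_buy(price=100, qty=2): fills=#5x#1:2@97; bids=[-] asks=[#1:1@97 #2:7@101 #4:1@103 #3:4@104]
After op 6 cancel(order #4): fills=none; bids=[-] asks=[#1:1@97 #2:7@101 #3:4@104]
After op 7 [order #6] limit_buy(price=102, qty=7): fills=#6x#1:1@97 #6x#2:6@101; bids=[-] asks=[#2:1@101 #3:4@104]
After op 8 [order #7] market_sell(qty=5): fills=none; bids=[-] asks=[#2:1@101 #3:4@104]

Answer: bid=- ask=97
bid=- ask=97
bid=- ask=97
bid=- ask=97
bid=- ask=97
bid=- ask=97
bid=- ask=101
bid=- ask=101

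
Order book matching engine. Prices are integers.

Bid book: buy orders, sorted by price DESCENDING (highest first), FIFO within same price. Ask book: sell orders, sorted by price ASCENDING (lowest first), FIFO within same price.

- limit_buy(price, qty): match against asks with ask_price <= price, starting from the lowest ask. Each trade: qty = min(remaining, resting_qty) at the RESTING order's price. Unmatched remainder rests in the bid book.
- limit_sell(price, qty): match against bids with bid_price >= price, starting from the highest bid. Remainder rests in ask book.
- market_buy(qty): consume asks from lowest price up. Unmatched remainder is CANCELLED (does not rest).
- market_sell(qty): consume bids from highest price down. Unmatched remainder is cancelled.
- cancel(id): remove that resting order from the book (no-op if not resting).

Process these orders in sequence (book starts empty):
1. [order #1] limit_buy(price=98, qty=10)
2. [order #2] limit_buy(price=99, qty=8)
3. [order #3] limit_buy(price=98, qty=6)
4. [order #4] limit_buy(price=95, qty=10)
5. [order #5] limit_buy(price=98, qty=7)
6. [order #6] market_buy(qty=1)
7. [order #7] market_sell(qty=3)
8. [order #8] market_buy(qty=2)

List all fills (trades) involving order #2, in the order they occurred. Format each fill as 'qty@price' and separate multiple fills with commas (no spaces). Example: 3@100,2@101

After op 1 [order #1] limit_buy(price=98, qty=10): fills=none; bids=[#1:10@98] asks=[-]
After op 2 [order #2] limit_buy(price=99, qty=8): fills=none; bids=[#2:8@99 #1:10@98] asks=[-]
After op 3 [order #3] limit_buy(price=98, qty=6): fills=none; bids=[#2:8@99 #1:10@98 #3:6@98] asks=[-]
After op 4 [order #4] limit_buy(price=95, qty=10): fills=none; bids=[#2:8@99 #1:10@98 #3:6@98 #4:10@95] asks=[-]
After op 5 [order #5] limit_buy(price=98, qty=7): fills=none; bids=[#2:8@99 #1:10@98 #3:6@98 #5:7@98 #4:10@95] asks=[-]
After op 6 [order #6] market_buy(qty=1): fills=none; bids=[#2:8@99 #1:10@98 #3:6@98 #5:7@98 #4:10@95] asks=[-]
After op 7 [order #7] market_sell(qty=3): fills=#2x#7:3@99; bids=[#2:5@99 #1:10@98 #3:6@98 #5:7@98 #4:10@95] asks=[-]
After op 8 [order #8] market_buy(qty=2): fills=none; bids=[#2:5@99 #1:10@98 #3:6@98 #5:7@98 #4:10@95] asks=[-]

Answer: 3@99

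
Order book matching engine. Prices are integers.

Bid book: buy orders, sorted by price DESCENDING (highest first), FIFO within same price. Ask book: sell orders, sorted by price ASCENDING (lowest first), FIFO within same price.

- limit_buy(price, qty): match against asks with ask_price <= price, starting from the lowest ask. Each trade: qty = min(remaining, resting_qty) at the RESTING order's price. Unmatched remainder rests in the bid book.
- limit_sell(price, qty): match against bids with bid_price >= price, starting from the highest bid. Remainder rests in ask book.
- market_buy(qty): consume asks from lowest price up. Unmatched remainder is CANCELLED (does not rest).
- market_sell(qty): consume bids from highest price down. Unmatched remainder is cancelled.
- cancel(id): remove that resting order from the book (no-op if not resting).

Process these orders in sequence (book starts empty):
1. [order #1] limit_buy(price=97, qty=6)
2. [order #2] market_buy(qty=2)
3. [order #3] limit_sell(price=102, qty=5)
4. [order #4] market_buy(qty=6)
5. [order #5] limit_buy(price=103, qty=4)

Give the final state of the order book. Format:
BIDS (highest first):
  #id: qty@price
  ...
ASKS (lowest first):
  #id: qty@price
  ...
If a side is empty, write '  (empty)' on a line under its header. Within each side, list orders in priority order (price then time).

After op 1 [order #1] limit_buy(price=97, qty=6): fills=none; bids=[#1:6@97] asks=[-]
After op 2 [order #2] market_buy(qty=2): fills=none; bids=[#1:6@97] asks=[-]
After op 3 [order #3] limit_sell(price=102, qty=5): fills=none; bids=[#1:6@97] asks=[#3:5@102]
After op 4 [order #4] market_buy(qty=6): fills=#4x#3:5@102; bids=[#1:6@97] asks=[-]
After op 5 [order #5] limit_buy(price=103, qty=4): fills=none; bids=[#5:4@103 #1:6@97] asks=[-]

Answer: BIDS (highest first):
  #5: 4@103
  #1: 6@97
ASKS (lowest first):
  (empty)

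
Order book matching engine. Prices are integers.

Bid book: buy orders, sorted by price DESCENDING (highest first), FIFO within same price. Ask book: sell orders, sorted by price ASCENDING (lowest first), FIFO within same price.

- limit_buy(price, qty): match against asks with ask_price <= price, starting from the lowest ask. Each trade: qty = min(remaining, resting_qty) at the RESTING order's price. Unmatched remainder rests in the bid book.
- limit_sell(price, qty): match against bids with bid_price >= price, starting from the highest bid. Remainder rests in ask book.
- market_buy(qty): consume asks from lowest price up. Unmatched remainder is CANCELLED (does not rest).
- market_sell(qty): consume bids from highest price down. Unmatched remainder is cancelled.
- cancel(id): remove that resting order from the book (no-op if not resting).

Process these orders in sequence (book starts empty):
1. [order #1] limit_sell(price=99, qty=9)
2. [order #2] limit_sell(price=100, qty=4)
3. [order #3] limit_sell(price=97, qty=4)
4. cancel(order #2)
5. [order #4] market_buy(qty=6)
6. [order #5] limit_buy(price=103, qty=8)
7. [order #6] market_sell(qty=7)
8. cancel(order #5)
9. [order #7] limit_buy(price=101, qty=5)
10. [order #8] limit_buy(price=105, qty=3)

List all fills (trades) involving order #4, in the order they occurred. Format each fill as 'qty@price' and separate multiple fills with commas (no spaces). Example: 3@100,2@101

After op 1 [order #1] limit_sell(price=99, qty=9): fills=none; bids=[-] asks=[#1:9@99]
After op 2 [order #2] limit_sell(price=100, qty=4): fills=none; bids=[-] asks=[#1:9@99 #2:4@100]
After op 3 [order #3] limit_sell(price=97, qty=4): fills=none; bids=[-] asks=[#3:4@97 #1:9@99 #2:4@100]
After op 4 cancel(order #2): fills=none; bids=[-] asks=[#3:4@97 #1:9@99]
After op 5 [order #4] market_buy(qty=6): fills=#4x#3:4@97 #4x#1:2@99; bids=[-] asks=[#1:7@99]
After op 6 [order #5] limit_buy(price=103, qty=8): fills=#5x#1:7@99; bids=[#5:1@103] asks=[-]
After op 7 [order #6] market_sell(qty=7): fills=#5x#6:1@103; bids=[-] asks=[-]
After op 8 cancel(order #5): fills=none; bids=[-] asks=[-]
After op 9 [order #7] limit_buy(price=101, qty=5): fills=none; bids=[#7:5@101] asks=[-]
After op 10 [order #8] limit_buy(price=105, qty=3): fills=none; bids=[#8:3@105 #7:5@101] asks=[-]

Answer: 4@97,2@99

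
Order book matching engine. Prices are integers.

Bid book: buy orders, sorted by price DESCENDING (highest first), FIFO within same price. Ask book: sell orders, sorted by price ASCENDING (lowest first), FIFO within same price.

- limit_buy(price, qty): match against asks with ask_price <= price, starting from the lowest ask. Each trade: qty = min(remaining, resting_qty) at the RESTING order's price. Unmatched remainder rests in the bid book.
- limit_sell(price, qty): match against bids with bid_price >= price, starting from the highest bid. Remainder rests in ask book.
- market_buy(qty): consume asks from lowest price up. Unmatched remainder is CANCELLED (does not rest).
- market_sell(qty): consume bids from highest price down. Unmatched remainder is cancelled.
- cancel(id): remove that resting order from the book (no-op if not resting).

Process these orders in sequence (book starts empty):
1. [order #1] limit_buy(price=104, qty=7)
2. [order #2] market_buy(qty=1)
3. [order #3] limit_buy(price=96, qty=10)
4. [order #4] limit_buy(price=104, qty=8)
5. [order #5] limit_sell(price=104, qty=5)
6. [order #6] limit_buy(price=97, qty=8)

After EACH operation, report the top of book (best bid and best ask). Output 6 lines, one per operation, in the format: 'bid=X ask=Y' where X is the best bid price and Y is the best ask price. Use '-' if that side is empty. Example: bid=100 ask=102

After op 1 [order #1] limit_buy(price=104, qty=7): fills=none; bids=[#1:7@104] asks=[-]
After op 2 [order #2] market_buy(qty=1): fills=none; bids=[#1:7@104] asks=[-]
After op 3 [order #3] limit_buy(price=96, qty=10): fills=none; bids=[#1:7@104 #3:10@96] asks=[-]
After op 4 [order #4] limit_buy(price=104, qty=8): fills=none; bids=[#1:7@104 #4:8@104 #3:10@96] asks=[-]
After op 5 [order #5] limit_sell(price=104, qty=5): fills=#1x#5:5@104; bids=[#1:2@104 #4:8@104 #3:10@96] asks=[-]
After op 6 [order #6] limit_buy(price=97, qty=8): fills=none; bids=[#1:2@104 #4:8@104 #6:8@97 #3:10@96] asks=[-]

Answer: bid=104 ask=-
bid=104 ask=-
bid=104 ask=-
bid=104 ask=-
bid=104 ask=-
bid=104 ask=-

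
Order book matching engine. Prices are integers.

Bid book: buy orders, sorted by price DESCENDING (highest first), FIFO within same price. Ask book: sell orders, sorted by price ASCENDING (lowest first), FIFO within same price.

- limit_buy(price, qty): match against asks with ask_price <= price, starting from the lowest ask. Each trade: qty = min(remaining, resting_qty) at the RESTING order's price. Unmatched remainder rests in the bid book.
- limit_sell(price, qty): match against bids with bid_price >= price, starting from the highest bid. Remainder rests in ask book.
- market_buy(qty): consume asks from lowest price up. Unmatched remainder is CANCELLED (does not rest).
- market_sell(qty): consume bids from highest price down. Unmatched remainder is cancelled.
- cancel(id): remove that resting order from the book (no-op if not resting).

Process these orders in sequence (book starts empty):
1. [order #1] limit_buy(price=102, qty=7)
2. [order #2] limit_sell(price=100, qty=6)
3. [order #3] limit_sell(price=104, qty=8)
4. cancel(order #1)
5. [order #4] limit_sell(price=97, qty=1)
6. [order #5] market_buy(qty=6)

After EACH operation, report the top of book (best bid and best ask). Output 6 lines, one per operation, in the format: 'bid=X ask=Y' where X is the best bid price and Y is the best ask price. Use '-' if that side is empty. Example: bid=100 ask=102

Answer: bid=102 ask=-
bid=102 ask=-
bid=102 ask=104
bid=- ask=104
bid=- ask=97
bid=- ask=104

Derivation:
After op 1 [order #1] limit_buy(price=102, qty=7): fills=none; bids=[#1:7@102] asks=[-]
After op 2 [order #2] limit_sell(price=100, qty=6): fills=#1x#2:6@102; bids=[#1:1@102] asks=[-]
After op 3 [order #3] limit_sell(price=104, qty=8): fills=none; bids=[#1:1@102] asks=[#3:8@104]
After op 4 cancel(order #1): fills=none; bids=[-] asks=[#3:8@104]
After op 5 [order #4] limit_sell(price=97, qty=1): fills=none; bids=[-] asks=[#4:1@97 #3:8@104]
After op 6 [order #5] market_buy(qty=6): fills=#5x#4:1@97 #5x#3:5@104; bids=[-] asks=[#3:3@104]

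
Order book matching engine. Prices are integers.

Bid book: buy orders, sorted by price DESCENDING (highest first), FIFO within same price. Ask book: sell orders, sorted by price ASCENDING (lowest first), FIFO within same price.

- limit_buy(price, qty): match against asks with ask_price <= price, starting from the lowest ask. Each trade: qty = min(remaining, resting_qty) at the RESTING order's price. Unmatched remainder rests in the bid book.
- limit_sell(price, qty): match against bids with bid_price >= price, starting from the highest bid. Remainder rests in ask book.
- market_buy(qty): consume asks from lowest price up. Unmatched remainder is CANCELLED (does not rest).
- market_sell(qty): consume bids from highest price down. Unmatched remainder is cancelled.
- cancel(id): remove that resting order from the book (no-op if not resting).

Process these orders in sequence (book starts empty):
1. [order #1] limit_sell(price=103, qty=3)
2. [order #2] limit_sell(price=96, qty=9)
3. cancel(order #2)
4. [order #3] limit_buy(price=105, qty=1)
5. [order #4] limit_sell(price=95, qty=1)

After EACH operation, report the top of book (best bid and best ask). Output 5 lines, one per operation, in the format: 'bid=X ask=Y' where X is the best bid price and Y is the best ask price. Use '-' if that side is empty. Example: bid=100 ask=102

Answer: bid=- ask=103
bid=- ask=96
bid=- ask=103
bid=- ask=103
bid=- ask=95

Derivation:
After op 1 [order #1] limit_sell(price=103, qty=3): fills=none; bids=[-] asks=[#1:3@103]
After op 2 [order #2] limit_sell(price=96, qty=9): fills=none; bids=[-] asks=[#2:9@96 #1:3@103]
After op 3 cancel(order #2): fills=none; bids=[-] asks=[#1:3@103]
After op 4 [order #3] limit_buy(price=105, qty=1): fills=#3x#1:1@103; bids=[-] asks=[#1:2@103]
After op 5 [order #4] limit_sell(price=95, qty=1): fills=none; bids=[-] asks=[#4:1@95 #1:2@103]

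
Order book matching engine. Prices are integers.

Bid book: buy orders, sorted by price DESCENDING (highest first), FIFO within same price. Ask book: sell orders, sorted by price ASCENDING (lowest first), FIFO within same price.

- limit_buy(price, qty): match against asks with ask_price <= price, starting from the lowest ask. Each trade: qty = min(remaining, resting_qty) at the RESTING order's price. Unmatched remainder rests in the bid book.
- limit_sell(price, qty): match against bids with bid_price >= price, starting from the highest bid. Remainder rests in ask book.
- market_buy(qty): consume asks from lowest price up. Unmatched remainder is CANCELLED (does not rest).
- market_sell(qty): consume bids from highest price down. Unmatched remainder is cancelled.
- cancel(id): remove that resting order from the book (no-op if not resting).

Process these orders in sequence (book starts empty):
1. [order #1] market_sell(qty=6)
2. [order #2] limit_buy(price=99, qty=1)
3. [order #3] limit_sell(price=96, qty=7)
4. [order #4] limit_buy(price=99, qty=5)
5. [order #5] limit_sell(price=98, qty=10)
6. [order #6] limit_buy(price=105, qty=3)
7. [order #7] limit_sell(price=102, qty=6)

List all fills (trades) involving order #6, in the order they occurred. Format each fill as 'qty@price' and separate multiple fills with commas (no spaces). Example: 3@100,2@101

After op 1 [order #1] market_sell(qty=6): fills=none; bids=[-] asks=[-]
After op 2 [order #2] limit_buy(price=99, qty=1): fills=none; bids=[#2:1@99] asks=[-]
After op 3 [order #3] limit_sell(price=96, qty=7): fills=#2x#3:1@99; bids=[-] asks=[#3:6@96]
After op 4 [order #4] limit_buy(price=99, qty=5): fills=#4x#3:5@96; bids=[-] asks=[#3:1@96]
After op 5 [order #5] limit_sell(price=98, qty=10): fills=none; bids=[-] asks=[#3:1@96 #5:10@98]
After op 6 [order #6] limit_buy(price=105, qty=3): fills=#6x#3:1@96 #6x#5:2@98; bids=[-] asks=[#5:8@98]
After op 7 [order #7] limit_sell(price=102, qty=6): fills=none; bids=[-] asks=[#5:8@98 #7:6@102]

Answer: 1@96,2@98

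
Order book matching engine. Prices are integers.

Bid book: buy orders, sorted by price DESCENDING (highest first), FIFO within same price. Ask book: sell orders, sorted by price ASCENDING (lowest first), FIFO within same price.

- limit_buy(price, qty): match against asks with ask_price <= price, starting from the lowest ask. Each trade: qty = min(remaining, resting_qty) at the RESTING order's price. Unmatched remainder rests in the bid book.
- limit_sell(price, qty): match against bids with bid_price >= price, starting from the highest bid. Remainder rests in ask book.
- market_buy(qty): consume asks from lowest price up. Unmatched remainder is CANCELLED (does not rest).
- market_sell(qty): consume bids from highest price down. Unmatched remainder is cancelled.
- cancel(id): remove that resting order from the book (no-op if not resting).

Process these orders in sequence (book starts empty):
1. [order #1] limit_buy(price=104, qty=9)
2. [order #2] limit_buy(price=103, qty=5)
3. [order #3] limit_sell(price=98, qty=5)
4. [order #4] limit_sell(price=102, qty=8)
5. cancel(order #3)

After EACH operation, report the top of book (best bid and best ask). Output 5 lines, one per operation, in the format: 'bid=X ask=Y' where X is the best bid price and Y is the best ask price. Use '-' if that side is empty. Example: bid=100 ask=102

Answer: bid=104 ask=-
bid=104 ask=-
bid=104 ask=-
bid=103 ask=-
bid=103 ask=-

Derivation:
After op 1 [order #1] limit_buy(price=104, qty=9): fills=none; bids=[#1:9@104] asks=[-]
After op 2 [order #2] limit_buy(price=103, qty=5): fills=none; bids=[#1:9@104 #2:5@103] asks=[-]
After op 3 [order #3] limit_sell(price=98, qty=5): fills=#1x#3:5@104; bids=[#1:4@104 #2:5@103] asks=[-]
After op 4 [order #4] limit_sell(price=102, qty=8): fills=#1x#4:4@104 #2x#4:4@103; bids=[#2:1@103] asks=[-]
After op 5 cancel(order #3): fills=none; bids=[#2:1@103] asks=[-]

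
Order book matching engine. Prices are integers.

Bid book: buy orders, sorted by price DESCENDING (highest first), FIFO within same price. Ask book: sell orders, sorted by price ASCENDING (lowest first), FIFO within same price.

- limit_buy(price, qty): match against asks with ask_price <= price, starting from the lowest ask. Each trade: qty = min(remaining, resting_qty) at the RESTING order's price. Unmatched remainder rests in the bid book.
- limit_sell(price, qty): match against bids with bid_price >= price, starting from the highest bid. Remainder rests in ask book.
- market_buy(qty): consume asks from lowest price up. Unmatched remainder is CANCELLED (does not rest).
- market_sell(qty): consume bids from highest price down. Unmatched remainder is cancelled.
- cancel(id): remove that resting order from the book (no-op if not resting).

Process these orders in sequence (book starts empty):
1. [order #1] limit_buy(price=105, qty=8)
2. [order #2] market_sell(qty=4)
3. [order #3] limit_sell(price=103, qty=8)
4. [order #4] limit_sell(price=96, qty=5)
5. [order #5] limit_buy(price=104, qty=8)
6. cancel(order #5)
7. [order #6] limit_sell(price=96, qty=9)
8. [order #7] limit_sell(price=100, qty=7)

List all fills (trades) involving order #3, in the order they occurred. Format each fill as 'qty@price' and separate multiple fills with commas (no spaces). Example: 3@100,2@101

After op 1 [order #1] limit_buy(price=105, qty=8): fills=none; bids=[#1:8@105] asks=[-]
After op 2 [order #2] market_sell(qty=4): fills=#1x#2:4@105; bids=[#1:4@105] asks=[-]
After op 3 [order #3] limit_sell(price=103, qty=8): fills=#1x#3:4@105; bids=[-] asks=[#3:4@103]
After op 4 [order #4] limit_sell(price=96, qty=5): fills=none; bids=[-] asks=[#4:5@96 #3:4@103]
After op 5 [order #5] limit_buy(price=104, qty=8): fills=#5x#4:5@96 #5x#3:3@103; bids=[-] asks=[#3:1@103]
After op 6 cancel(order #5): fills=none; bids=[-] asks=[#3:1@103]
After op 7 [order #6] limit_sell(price=96, qty=9): fills=none; bids=[-] asks=[#6:9@96 #3:1@103]
After op 8 [order #7] limit_sell(price=100, qty=7): fills=none; bids=[-] asks=[#6:9@96 #7:7@100 #3:1@103]

Answer: 4@105,3@103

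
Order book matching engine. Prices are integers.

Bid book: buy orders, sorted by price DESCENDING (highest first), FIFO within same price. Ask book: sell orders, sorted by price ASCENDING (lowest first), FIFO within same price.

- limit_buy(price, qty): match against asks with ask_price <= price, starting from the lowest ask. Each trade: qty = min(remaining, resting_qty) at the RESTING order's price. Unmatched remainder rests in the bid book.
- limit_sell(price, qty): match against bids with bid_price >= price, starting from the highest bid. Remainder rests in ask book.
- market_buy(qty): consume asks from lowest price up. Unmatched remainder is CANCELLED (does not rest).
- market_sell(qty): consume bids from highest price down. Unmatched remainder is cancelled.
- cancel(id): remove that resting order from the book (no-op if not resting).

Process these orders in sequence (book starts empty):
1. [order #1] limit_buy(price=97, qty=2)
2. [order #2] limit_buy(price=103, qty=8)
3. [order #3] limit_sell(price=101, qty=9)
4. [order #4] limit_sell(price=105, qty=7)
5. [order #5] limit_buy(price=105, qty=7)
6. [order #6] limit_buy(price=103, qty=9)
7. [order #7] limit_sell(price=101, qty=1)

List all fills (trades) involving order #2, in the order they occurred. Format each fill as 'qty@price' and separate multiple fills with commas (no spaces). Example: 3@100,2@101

After op 1 [order #1] limit_buy(price=97, qty=2): fills=none; bids=[#1:2@97] asks=[-]
After op 2 [order #2] limit_buy(price=103, qty=8): fills=none; bids=[#2:8@103 #1:2@97] asks=[-]
After op 3 [order #3] limit_sell(price=101, qty=9): fills=#2x#3:8@103; bids=[#1:2@97] asks=[#3:1@101]
After op 4 [order #4] limit_sell(price=105, qty=7): fills=none; bids=[#1:2@97] asks=[#3:1@101 #4:7@105]
After op 5 [order #5] limit_buy(price=105, qty=7): fills=#5x#3:1@101 #5x#4:6@105; bids=[#1:2@97] asks=[#4:1@105]
After op 6 [order #6] limit_buy(price=103, qty=9): fills=none; bids=[#6:9@103 #1:2@97] asks=[#4:1@105]
After op 7 [order #7] limit_sell(price=101, qty=1): fills=#6x#7:1@103; bids=[#6:8@103 #1:2@97] asks=[#4:1@105]

Answer: 8@103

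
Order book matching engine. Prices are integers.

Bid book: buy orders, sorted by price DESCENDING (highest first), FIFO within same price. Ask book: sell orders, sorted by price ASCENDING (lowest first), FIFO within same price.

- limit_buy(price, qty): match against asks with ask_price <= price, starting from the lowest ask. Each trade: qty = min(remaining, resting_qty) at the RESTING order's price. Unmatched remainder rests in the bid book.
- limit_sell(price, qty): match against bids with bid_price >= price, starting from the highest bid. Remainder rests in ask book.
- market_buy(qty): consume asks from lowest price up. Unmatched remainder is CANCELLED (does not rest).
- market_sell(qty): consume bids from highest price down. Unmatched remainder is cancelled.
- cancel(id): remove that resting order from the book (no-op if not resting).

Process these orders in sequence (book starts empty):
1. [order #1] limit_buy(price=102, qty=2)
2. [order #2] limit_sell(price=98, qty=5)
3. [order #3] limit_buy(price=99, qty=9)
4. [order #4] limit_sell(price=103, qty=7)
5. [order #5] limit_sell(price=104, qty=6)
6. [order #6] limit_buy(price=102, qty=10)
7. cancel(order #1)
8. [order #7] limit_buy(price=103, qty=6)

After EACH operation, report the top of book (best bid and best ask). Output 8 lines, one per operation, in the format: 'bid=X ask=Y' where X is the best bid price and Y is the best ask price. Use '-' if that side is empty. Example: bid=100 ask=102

After op 1 [order #1] limit_buy(price=102, qty=2): fills=none; bids=[#1:2@102] asks=[-]
After op 2 [order #2] limit_sell(price=98, qty=5): fills=#1x#2:2@102; bids=[-] asks=[#2:3@98]
After op 3 [order #3] limit_buy(price=99, qty=9): fills=#3x#2:3@98; bids=[#3:6@99] asks=[-]
After op 4 [order #4] limit_sell(price=103, qty=7): fills=none; bids=[#3:6@99] asks=[#4:7@103]
After op 5 [order #5] limit_sell(price=104, qty=6): fills=none; bids=[#3:6@99] asks=[#4:7@103 #5:6@104]
After op 6 [order #6] limit_buy(price=102, qty=10): fills=none; bids=[#6:10@102 #3:6@99] asks=[#4:7@103 #5:6@104]
After op 7 cancel(order #1): fills=none; bids=[#6:10@102 #3:6@99] asks=[#4:7@103 #5:6@104]
After op 8 [order #7] limit_buy(price=103, qty=6): fills=#7x#4:6@103; bids=[#6:10@102 #3:6@99] asks=[#4:1@103 #5:6@104]

Answer: bid=102 ask=-
bid=- ask=98
bid=99 ask=-
bid=99 ask=103
bid=99 ask=103
bid=102 ask=103
bid=102 ask=103
bid=102 ask=103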